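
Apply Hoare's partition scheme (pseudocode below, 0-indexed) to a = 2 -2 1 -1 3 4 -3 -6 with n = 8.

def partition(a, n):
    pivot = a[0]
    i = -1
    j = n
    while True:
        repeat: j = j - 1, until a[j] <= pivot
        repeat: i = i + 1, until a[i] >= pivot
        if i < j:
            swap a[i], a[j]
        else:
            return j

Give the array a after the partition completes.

pivot = a[0] = 2; i = -1, j = 8
j→7 (a[7]=-6≤2), i→0 (a[0]=2≥2); i<j, swap → -6 -2 1 -1 3 4 -3 2
j→6 (a[6]=-3≤2), i→4 (a[4]=3≥2); i<j, swap → -6 -2 1 -1 -3 4 3 2
j→4, i→5; i≥j, return j=4. a = -6 -2 1 -1 -3 4 3 2

-6 -2 1 -1 -3 4 3 2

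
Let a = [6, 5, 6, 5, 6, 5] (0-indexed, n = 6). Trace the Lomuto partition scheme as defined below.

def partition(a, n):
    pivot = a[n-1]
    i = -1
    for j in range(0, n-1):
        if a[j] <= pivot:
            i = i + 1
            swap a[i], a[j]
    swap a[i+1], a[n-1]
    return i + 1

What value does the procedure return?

2

pivot=5, i=-1
j=0: 6>5, skip
j=1: 5≤5, i=0, swap(0,1) ⇒ [5, 6, 6, 5, 6, 5]
j=2: 6>5, skip
j=3: 5≤5, i=1, swap(1,3) ⇒ [5, 5, 6, 6, 6, 5]
j=4: 6>5, skip
swap(2,5) ⇒ [5, 5, 5, 6, 6, 6]; return 2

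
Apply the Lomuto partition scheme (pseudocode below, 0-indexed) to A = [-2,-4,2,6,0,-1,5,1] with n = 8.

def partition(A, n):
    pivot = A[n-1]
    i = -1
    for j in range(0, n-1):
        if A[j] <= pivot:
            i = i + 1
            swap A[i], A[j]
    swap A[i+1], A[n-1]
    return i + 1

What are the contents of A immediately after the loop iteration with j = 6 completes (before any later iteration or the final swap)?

pivot=1, i=-1
j=0: -2≤1, i=0, swap(0,0) ⇒ [-2,-4,2,6,0,-1,5,1]
j=1: -4≤1, i=1, swap(1,1) ⇒ [-2,-4,2,6,0,-1,5,1]
j=2: 2>1, skip
j=3: 6>1, skip
j=4: 0≤1, i=2, swap(2,4) ⇒ [-2,-4,0,6,2,-1,5,1]
j=5: -1≤1, i=3, swap(3,5) ⇒ [-2,-4,0,-1,2,6,5,1]
j=6: 5>1, skip
(after j=6) A = [-2,-4,0,-1,2,6,5,1]

[-2,-4,0,-1,2,6,5,1]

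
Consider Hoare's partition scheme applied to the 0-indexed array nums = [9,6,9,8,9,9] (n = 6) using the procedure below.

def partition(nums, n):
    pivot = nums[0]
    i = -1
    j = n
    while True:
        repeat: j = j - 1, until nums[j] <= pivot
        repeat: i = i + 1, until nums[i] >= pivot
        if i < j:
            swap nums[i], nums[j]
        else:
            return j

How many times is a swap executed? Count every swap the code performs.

2

pivot=9
j stops at 5 (9), i stops at 0 (9); swap ⇒ [9,6,9,8,9,9]
j stops at 4 (9), i stops at 2 (9); swap ⇒ [9,6,9,8,9,9]
j stops at 3, i stops at 4; i≥j ⇒ return 3. nums=[9,6,9,8,9,9]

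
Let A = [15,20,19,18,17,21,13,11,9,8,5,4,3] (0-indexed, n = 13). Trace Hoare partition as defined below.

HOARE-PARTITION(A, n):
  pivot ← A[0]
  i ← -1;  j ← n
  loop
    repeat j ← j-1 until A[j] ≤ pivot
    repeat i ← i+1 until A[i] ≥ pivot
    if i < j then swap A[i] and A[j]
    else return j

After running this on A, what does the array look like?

pivot = A[0] = 15; i = -1, j = 13
j→12 (A[12]=3≤15), i→0 (A[0]=15≥15); i<j, swap → [3,20,19,18,17,21,13,11,9,8,5,4,15]
j→11 (A[11]=4≤15), i→1 (A[1]=20≥15); i<j, swap → [3,4,19,18,17,21,13,11,9,8,5,20,15]
j→10 (A[10]=5≤15), i→2 (A[2]=19≥15); i<j, swap → [3,4,5,18,17,21,13,11,9,8,19,20,15]
j→9 (A[9]=8≤15), i→3 (A[3]=18≥15); i<j, swap → [3,4,5,8,17,21,13,11,9,18,19,20,15]
j→8 (A[8]=9≤15), i→4 (A[4]=17≥15); i<j, swap → [3,4,5,8,9,21,13,11,17,18,19,20,15]
j→7 (A[7]=11≤15), i→5 (A[5]=21≥15); i<j, swap → [3,4,5,8,9,11,13,21,17,18,19,20,15]
j→6, i→7; i≥j, return j=6. A = [3,4,5,8,9,11,13,21,17,18,19,20,15]

[3,4,5,8,9,11,13,21,17,18,19,20,15]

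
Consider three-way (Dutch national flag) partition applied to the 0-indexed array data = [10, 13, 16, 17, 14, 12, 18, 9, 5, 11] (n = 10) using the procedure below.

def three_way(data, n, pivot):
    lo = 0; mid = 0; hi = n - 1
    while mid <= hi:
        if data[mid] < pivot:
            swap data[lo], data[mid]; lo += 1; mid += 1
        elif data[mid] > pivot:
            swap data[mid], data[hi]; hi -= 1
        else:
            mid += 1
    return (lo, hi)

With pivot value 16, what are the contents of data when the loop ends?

[10, 13, 11, 14, 12, 5, 9, 16, 18, 17]

lo=0 mid=0 hi=9
10<16: swap(0,0), lo=1 mid=1 ⇒ [10, 13, 16, 17, 14, 12, 18, 9, 5, 11]
13<16: swap(1,1), lo=2 mid=2 ⇒ [10, 13, 16, 17, 14, 12, 18, 9, 5, 11]
16=16: mid=3
17>16: swap(3,9), hi=8 ⇒ [10, 13, 16, 11, 14, 12, 18, 9, 5, 17]
11<16: swap(2,3), lo=3 mid=4 ⇒ [10, 13, 11, 16, 14, 12, 18, 9, 5, 17]
14<16: swap(3,4), lo=4 mid=5 ⇒ [10, 13, 11, 14, 16, 12, 18, 9, 5, 17]
12<16: swap(4,5), lo=5 mid=6 ⇒ [10, 13, 11, 14, 12, 16, 18, 9, 5, 17]
18>16: swap(6,8), hi=7 ⇒ [10, 13, 11, 14, 12, 16, 5, 9, 18, 17]
5<16: swap(5,6), lo=6 mid=7 ⇒ [10, 13, 11, 14, 12, 5, 16, 9, 18, 17]
9<16: swap(6,7), lo=7 mid=8 ⇒ [10, 13, 11, 14, 12, 5, 9, 16, 18, 17]
done. lo=7 hi=7; data=[10, 13, 11, 14, 12, 5, 9, 16, 18, 17]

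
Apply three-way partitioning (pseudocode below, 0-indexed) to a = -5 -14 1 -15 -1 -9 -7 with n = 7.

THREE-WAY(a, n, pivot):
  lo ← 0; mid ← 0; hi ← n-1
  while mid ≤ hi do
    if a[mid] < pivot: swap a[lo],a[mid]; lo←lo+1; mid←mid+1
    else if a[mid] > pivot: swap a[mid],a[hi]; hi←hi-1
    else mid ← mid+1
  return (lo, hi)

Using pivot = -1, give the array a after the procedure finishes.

-5 -14 -7 -15 -9 -1 1

pivot = -1; lo=0, mid=0, hi=6
a[mid]=-5<-1: swap a[0],a[0]; lo=1,mid=1 → -5 -14 1 -15 -1 -9 -7
a[mid]=-14<-1: swap a[1],a[1]; lo=2,mid=2 → -5 -14 1 -15 -1 -9 -7
a[mid]=1>-1: swap a[2],a[6]; hi=5 → -5 -14 -7 -15 -1 -9 1
a[mid]=-7<-1: swap a[2],a[2]; lo=3,mid=3 → -5 -14 -7 -15 -1 -9 1
a[mid]=-15<-1: swap a[3],a[3]; lo=4,mid=4 → -5 -14 -7 -15 -1 -9 1
a[mid]=-1=-1: mid=5
a[mid]=-9<-1: swap a[4],a[5]; lo=5,mid=6 → -5 -14 -7 -15 -9 -1 1
end: lo=5, hi=5; a = -5 -14 -7 -15 -9 -1 1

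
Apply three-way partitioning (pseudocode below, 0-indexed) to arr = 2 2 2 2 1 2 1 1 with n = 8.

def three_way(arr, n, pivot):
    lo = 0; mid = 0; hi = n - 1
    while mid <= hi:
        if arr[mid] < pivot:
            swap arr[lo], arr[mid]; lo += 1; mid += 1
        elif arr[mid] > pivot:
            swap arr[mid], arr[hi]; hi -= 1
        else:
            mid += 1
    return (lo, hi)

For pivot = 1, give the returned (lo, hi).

(0, 2)

pivot = 1; lo=0, mid=0, hi=7
arr[mid]=2>1: swap arr[0],arr[7]; hi=6 → 1 2 2 2 1 2 1 2
arr[mid]=1=1: mid=1
arr[mid]=2>1: swap arr[1],arr[6]; hi=5 → 1 1 2 2 1 2 2 2
arr[mid]=1=1: mid=2
arr[mid]=2>1: swap arr[2],arr[5]; hi=4 → 1 1 2 2 1 2 2 2
arr[mid]=2>1: swap arr[2],arr[4]; hi=3 → 1 1 1 2 2 2 2 2
arr[mid]=1=1: mid=3
arr[mid]=2>1: swap arr[3],arr[3]; hi=2 → 1 1 1 2 2 2 2 2
end: lo=0, hi=2; arr = 1 1 1 2 2 2 2 2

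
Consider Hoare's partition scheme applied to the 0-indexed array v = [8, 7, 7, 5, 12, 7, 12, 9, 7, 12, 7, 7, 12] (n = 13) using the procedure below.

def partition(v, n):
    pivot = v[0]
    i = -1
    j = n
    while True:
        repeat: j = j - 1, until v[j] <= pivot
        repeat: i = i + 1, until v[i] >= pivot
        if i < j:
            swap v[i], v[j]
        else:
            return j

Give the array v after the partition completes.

pivot = v[0] = 8; i = -1, j = 13
j→11 (v[11]=7≤8), i→0 (v[0]=8≥8); i<j, swap → [7, 7, 7, 5, 12, 7, 12, 9, 7, 12, 7, 8, 12]
j→10 (v[10]=7≤8), i→4 (v[4]=12≥8); i<j, swap → [7, 7, 7, 5, 7, 7, 12, 9, 7, 12, 12, 8, 12]
j→8 (v[8]=7≤8), i→6 (v[6]=12≥8); i<j, swap → [7, 7, 7, 5, 7, 7, 7, 9, 12, 12, 12, 8, 12]
j→6, i→7; i≥j, return j=6. v = [7, 7, 7, 5, 7, 7, 7, 9, 12, 12, 12, 8, 12]

[7, 7, 7, 5, 7, 7, 7, 9, 12, 12, 12, 8, 12]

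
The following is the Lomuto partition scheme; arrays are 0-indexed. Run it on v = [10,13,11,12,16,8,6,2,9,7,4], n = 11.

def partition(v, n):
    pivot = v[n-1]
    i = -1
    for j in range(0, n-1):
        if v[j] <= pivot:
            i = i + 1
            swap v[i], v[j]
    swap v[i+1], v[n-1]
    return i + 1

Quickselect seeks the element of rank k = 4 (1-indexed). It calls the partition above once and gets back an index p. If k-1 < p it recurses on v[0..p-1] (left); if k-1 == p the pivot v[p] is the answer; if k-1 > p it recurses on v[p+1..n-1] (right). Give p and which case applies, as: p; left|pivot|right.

1; right

pivot = v[10] = 4; i = -1
j=0: v[0]=10 > 4 → no swap
j=1: v[1]=13 > 4 → no swap
j=2: v[2]=11 > 4 → no swap
j=3: v[3]=12 > 4 → no swap
j=4: v[4]=16 > 4 → no swap
j=5: v[5]=8 > 4 → no swap
j=6: v[6]=6 > 4 → no swap
j=7: v[7]=2 ≤ 4 → i=0, swap v[0],v[7] → [2,13,11,12,16,8,6,10,9,7,4]
j=8: v[8]=9 > 4 → no swap
j=9: v[9]=7 > 4 → no swap
final swap v[1],v[10] → [2,4,11,12,16,8,6,10,9,7,13]; return 1
p = 1; k-1 = 3 > 1 ⇒ right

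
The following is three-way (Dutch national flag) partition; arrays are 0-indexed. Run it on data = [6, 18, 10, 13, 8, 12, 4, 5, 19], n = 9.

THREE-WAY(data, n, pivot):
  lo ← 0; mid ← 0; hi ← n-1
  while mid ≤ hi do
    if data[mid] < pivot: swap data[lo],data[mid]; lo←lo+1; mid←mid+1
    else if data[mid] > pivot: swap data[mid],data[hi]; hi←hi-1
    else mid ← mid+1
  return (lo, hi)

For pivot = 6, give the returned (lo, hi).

lo=0 mid=0 hi=8
6=6: mid=1
18>6: swap(1,8), hi=7 ⇒ [6, 19, 10, 13, 8, 12, 4, 5, 18]
19>6: swap(1,7), hi=6 ⇒ [6, 5, 10, 13, 8, 12, 4, 19, 18]
5<6: swap(0,1), lo=1 mid=2 ⇒ [5, 6, 10, 13, 8, 12, 4, 19, 18]
10>6: swap(2,6), hi=5 ⇒ [5, 6, 4, 13, 8, 12, 10, 19, 18]
4<6: swap(1,2), lo=2 mid=3 ⇒ [5, 4, 6, 13, 8, 12, 10, 19, 18]
13>6: swap(3,5), hi=4 ⇒ [5, 4, 6, 12, 8, 13, 10, 19, 18]
12>6: swap(3,4), hi=3 ⇒ [5, 4, 6, 8, 12, 13, 10, 19, 18]
8>6: swap(3,3), hi=2 ⇒ [5, 4, 6, 8, 12, 13, 10, 19, 18]
done. lo=2 hi=2; data=[5, 4, 6, 8, 12, 13, 10, 19, 18]

(2, 2)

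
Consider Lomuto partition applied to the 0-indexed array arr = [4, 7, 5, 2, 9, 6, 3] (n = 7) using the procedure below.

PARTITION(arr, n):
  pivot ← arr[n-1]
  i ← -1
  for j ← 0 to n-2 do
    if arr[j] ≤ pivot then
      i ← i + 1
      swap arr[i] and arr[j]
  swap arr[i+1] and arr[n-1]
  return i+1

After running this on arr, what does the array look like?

pivot=3, i=-1
j=0: 4>3, skip
j=1: 7>3, skip
j=2: 5>3, skip
j=3: 2≤3, i=0, swap(0,3) ⇒ [2, 7, 5, 4, 9, 6, 3]
j=4: 9>3, skip
j=5: 6>3, skip
swap(1,6) ⇒ [2, 3, 5, 4, 9, 6, 7]; return 1

[2, 3, 5, 4, 9, 6, 7]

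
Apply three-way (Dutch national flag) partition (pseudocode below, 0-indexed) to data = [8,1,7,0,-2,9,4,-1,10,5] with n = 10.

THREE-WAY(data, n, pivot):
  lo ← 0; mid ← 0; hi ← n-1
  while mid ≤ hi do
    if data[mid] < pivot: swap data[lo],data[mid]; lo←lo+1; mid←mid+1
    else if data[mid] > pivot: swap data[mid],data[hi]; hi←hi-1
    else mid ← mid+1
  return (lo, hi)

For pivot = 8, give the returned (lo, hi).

(7, 7)

pivot = 8; lo=0, mid=0, hi=9
data[mid]=8=8: mid=1
data[mid]=1<8: swap data[0],data[1]; lo=1,mid=2 → [1,8,7,0,-2,9,4,-1,10,5]
data[mid]=7<8: swap data[1],data[2]; lo=2,mid=3 → [1,7,8,0,-2,9,4,-1,10,5]
data[mid]=0<8: swap data[2],data[3]; lo=3,mid=4 → [1,7,0,8,-2,9,4,-1,10,5]
data[mid]=-2<8: swap data[3],data[4]; lo=4,mid=5 → [1,7,0,-2,8,9,4,-1,10,5]
data[mid]=9>8: swap data[5],data[9]; hi=8 → [1,7,0,-2,8,5,4,-1,10,9]
data[mid]=5<8: swap data[4],data[5]; lo=5,mid=6 → [1,7,0,-2,5,8,4,-1,10,9]
data[mid]=4<8: swap data[5],data[6]; lo=6,mid=7 → [1,7,0,-2,5,4,8,-1,10,9]
data[mid]=-1<8: swap data[6],data[7]; lo=7,mid=8 → [1,7,0,-2,5,4,-1,8,10,9]
data[mid]=10>8: swap data[8],data[8]; hi=7 → [1,7,0,-2,5,4,-1,8,10,9]
end: lo=7, hi=7; data = [1,7,0,-2,5,4,-1,8,10,9]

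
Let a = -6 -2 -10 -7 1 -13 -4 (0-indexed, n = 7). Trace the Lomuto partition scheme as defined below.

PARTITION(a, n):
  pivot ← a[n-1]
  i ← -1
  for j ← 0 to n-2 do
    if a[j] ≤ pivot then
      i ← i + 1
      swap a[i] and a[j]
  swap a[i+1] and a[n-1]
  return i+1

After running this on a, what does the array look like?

pivot=-4, i=-1
j=0: -6≤-4, i=0, swap(0,0) ⇒ -6 -2 -10 -7 1 -13 -4
j=1: -2>-4, skip
j=2: -10≤-4, i=1, swap(1,2) ⇒ -6 -10 -2 -7 1 -13 -4
j=3: -7≤-4, i=2, swap(2,3) ⇒ -6 -10 -7 -2 1 -13 -4
j=4: 1>-4, skip
j=5: -13≤-4, i=3, swap(3,5) ⇒ -6 -10 -7 -13 1 -2 -4
swap(4,6) ⇒ -6 -10 -7 -13 -4 -2 1; return 4

-6 -10 -7 -13 -4 -2 1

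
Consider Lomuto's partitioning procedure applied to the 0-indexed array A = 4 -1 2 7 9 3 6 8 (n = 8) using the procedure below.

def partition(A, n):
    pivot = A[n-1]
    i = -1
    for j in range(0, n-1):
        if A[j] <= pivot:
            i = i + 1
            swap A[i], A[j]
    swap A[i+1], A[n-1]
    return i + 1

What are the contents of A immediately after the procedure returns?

pivot = A[7] = 8; i = -1
j=0: A[0]=4 ≤ 8 → i=0, swap A[0],A[0] (no change) → 4 -1 2 7 9 3 6 8
j=1: A[1]=-1 ≤ 8 → i=1, swap A[1],A[1] (no change) → 4 -1 2 7 9 3 6 8
j=2: A[2]=2 ≤ 8 → i=2, swap A[2],A[2] (no change) → 4 -1 2 7 9 3 6 8
j=3: A[3]=7 ≤ 8 → i=3, swap A[3],A[3] (no change) → 4 -1 2 7 9 3 6 8
j=4: A[4]=9 > 8 → no swap
j=5: A[5]=3 ≤ 8 → i=4, swap A[4],A[5] → 4 -1 2 7 3 9 6 8
j=6: A[6]=6 ≤ 8 → i=5, swap A[5],A[6] → 4 -1 2 7 3 6 9 8
final swap A[6],A[7] → 4 -1 2 7 3 6 8 9; return 6

4 -1 2 7 3 6 8 9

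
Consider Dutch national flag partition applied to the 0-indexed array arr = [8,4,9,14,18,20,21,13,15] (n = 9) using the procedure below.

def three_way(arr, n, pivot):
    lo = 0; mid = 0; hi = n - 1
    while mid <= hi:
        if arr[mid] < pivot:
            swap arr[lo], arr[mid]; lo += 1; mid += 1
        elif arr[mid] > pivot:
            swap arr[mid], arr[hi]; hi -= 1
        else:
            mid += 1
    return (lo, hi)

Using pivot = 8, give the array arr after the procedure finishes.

pivot = 8; lo=0, mid=0, hi=8
arr[mid]=8=8: mid=1
arr[mid]=4<8: swap arr[0],arr[1]; lo=1,mid=2 → [4,8,9,14,18,20,21,13,15]
arr[mid]=9>8: swap arr[2],arr[8]; hi=7 → [4,8,15,14,18,20,21,13,9]
arr[mid]=15>8: swap arr[2],arr[7]; hi=6 → [4,8,13,14,18,20,21,15,9]
arr[mid]=13>8: swap arr[2],arr[6]; hi=5 → [4,8,21,14,18,20,13,15,9]
arr[mid]=21>8: swap arr[2],arr[5]; hi=4 → [4,8,20,14,18,21,13,15,9]
arr[mid]=20>8: swap arr[2],arr[4]; hi=3 → [4,8,18,14,20,21,13,15,9]
arr[mid]=18>8: swap arr[2],arr[3]; hi=2 → [4,8,14,18,20,21,13,15,9]
arr[mid]=14>8: swap arr[2],arr[2]; hi=1 → [4,8,14,18,20,21,13,15,9]
end: lo=1, hi=1; arr = [4,8,14,18,20,21,13,15,9]

[4,8,14,18,20,21,13,15,9]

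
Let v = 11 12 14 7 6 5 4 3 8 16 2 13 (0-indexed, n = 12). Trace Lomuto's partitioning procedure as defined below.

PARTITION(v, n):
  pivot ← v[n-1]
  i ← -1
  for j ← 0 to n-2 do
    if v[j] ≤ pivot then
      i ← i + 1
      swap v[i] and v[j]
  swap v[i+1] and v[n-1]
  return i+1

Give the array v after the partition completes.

pivot = v[11] = 13; i = -1
j=0: v[0]=11 ≤ 13 → i=0, swap v[0],v[0] (no change) → 11 12 14 7 6 5 4 3 8 16 2 13
j=1: v[1]=12 ≤ 13 → i=1, swap v[1],v[1] (no change) → 11 12 14 7 6 5 4 3 8 16 2 13
j=2: v[2]=14 > 13 → no swap
j=3: v[3]=7 ≤ 13 → i=2, swap v[2],v[3] → 11 12 7 14 6 5 4 3 8 16 2 13
j=4: v[4]=6 ≤ 13 → i=3, swap v[3],v[4] → 11 12 7 6 14 5 4 3 8 16 2 13
j=5: v[5]=5 ≤ 13 → i=4, swap v[4],v[5] → 11 12 7 6 5 14 4 3 8 16 2 13
j=6: v[6]=4 ≤ 13 → i=5, swap v[5],v[6] → 11 12 7 6 5 4 14 3 8 16 2 13
j=7: v[7]=3 ≤ 13 → i=6, swap v[6],v[7] → 11 12 7 6 5 4 3 14 8 16 2 13
j=8: v[8]=8 ≤ 13 → i=7, swap v[7],v[8] → 11 12 7 6 5 4 3 8 14 16 2 13
j=9: v[9]=16 > 13 → no swap
j=10: v[10]=2 ≤ 13 → i=8, swap v[8],v[10] → 11 12 7 6 5 4 3 8 2 16 14 13
final swap v[9],v[11] → 11 12 7 6 5 4 3 8 2 13 14 16; return 9

11 12 7 6 5 4 3 8 2 13 14 16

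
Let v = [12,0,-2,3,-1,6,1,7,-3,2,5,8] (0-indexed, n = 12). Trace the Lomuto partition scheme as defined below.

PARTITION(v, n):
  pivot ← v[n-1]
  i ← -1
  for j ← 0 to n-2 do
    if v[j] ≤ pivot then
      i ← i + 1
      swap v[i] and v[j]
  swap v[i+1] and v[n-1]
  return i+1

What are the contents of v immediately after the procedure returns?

pivot = v[11] = 8; i = -1
j=0: v[0]=12 > 8 → no swap
j=1: v[1]=0 ≤ 8 → i=0, swap v[0],v[1] → [0,12,-2,3,-1,6,1,7,-3,2,5,8]
j=2: v[2]=-2 ≤ 8 → i=1, swap v[1],v[2] → [0,-2,12,3,-1,6,1,7,-3,2,5,8]
j=3: v[3]=3 ≤ 8 → i=2, swap v[2],v[3] → [0,-2,3,12,-1,6,1,7,-3,2,5,8]
j=4: v[4]=-1 ≤ 8 → i=3, swap v[3],v[4] → [0,-2,3,-1,12,6,1,7,-3,2,5,8]
j=5: v[5]=6 ≤ 8 → i=4, swap v[4],v[5] → [0,-2,3,-1,6,12,1,7,-3,2,5,8]
j=6: v[6]=1 ≤ 8 → i=5, swap v[5],v[6] → [0,-2,3,-1,6,1,12,7,-3,2,5,8]
j=7: v[7]=7 ≤ 8 → i=6, swap v[6],v[7] → [0,-2,3,-1,6,1,7,12,-3,2,5,8]
j=8: v[8]=-3 ≤ 8 → i=7, swap v[7],v[8] → [0,-2,3,-1,6,1,7,-3,12,2,5,8]
j=9: v[9]=2 ≤ 8 → i=8, swap v[8],v[9] → [0,-2,3,-1,6,1,7,-3,2,12,5,8]
j=10: v[10]=5 ≤ 8 → i=9, swap v[9],v[10] → [0,-2,3,-1,6,1,7,-3,2,5,12,8]
final swap v[10],v[11] → [0,-2,3,-1,6,1,7,-3,2,5,8,12]; return 10

[0,-2,3,-1,6,1,7,-3,2,5,8,12]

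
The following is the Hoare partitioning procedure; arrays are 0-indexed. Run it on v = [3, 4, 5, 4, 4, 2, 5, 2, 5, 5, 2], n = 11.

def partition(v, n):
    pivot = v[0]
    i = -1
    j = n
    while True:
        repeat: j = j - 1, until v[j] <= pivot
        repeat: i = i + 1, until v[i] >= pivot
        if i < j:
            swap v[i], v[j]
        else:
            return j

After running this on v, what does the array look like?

pivot=3
j stops at 10 (2), i stops at 0 (3); swap ⇒ [2, 4, 5, 4, 4, 2, 5, 2, 5, 5, 3]
j stops at 7 (2), i stops at 1 (4); swap ⇒ [2, 2, 5, 4, 4, 2, 5, 4, 5, 5, 3]
j stops at 5 (2), i stops at 2 (5); swap ⇒ [2, 2, 2, 4, 4, 5, 5, 4, 5, 5, 3]
j stops at 2, i stops at 3; i≥j ⇒ return 2. v=[2, 2, 2, 4, 4, 5, 5, 4, 5, 5, 3]

[2, 2, 2, 4, 4, 5, 5, 4, 5, 5, 3]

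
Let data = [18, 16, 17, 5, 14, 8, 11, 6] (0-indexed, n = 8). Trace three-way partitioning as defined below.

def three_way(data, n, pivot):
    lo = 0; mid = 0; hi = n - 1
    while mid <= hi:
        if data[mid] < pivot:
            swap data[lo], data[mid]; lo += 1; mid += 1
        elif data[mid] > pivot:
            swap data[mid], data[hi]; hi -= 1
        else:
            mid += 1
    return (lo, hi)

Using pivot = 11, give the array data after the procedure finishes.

[6, 8, 5, 11, 14, 17, 16, 18]

lo=0 mid=0 hi=7
18>11: swap(0,7), hi=6 ⇒ [6, 16, 17, 5, 14, 8, 11, 18]
6<11: swap(0,0), lo=1 mid=1 ⇒ [6, 16, 17, 5, 14, 8, 11, 18]
16>11: swap(1,6), hi=5 ⇒ [6, 11, 17, 5, 14, 8, 16, 18]
11=11: mid=2
17>11: swap(2,5), hi=4 ⇒ [6, 11, 8, 5, 14, 17, 16, 18]
8<11: swap(1,2), lo=2 mid=3 ⇒ [6, 8, 11, 5, 14, 17, 16, 18]
5<11: swap(2,3), lo=3 mid=4 ⇒ [6, 8, 5, 11, 14, 17, 16, 18]
14>11: swap(4,4), hi=3 ⇒ [6, 8, 5, 11, 14, 17, 16, 18]
done. lo=3 hi=3; data=[6, 8, 5, 11, 14, 17, 16, 18]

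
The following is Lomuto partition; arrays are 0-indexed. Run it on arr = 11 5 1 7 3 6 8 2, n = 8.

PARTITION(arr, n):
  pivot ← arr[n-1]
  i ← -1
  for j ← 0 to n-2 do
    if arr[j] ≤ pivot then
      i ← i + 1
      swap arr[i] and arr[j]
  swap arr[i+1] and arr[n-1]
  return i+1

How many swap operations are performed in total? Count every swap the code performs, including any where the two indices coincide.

2

pivot = arr[7] = 2; i = -1
j=0: arr[0]=11 > 2 → no swap
j=1: arr[1]=5 > 2 → no swap
j=2: arr[2]=1 ≤ 2 → i=0, swap arr[0],arr[2] → 1 5 11 7 3 6 8 2
j=3: arr[3]=7 > 2 → no swap
j=4: arr[4]=3 > 2 → no swap
j=5: arr[5]=6 > 2 → no swap
j=6: arr[6]=8 > 2 → no swap
final swap arr[1],arr[7] → 1 2 11 7 3 6 8 5; return 1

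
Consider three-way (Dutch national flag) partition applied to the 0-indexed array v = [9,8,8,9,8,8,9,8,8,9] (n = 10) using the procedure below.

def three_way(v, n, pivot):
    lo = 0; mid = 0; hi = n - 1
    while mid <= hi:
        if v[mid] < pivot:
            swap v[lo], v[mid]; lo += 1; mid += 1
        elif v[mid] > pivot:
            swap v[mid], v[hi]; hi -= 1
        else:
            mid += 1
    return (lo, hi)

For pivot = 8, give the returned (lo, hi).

(0, 5)

lo=0 mid=0 hi=9
9>8: swap(0,9), hi=8 ⇒ [9,8,8,9,8,8,9,8,8,9]
9>8: swap(0,8), hi=7 ⇒ [8,8,8,9,8,8,9,8,9,9]
8=8: mid=1
8=8: mid=2
8=8: mid=3
9>8: swap(3,7), hi=6 ⇒ [8,8,8,8,8,8,9,9,9,9]
8=8: mid=4
8=8: mid=5
8=8: mid=6
9>8: swap(6,6), hi=5 ⇒ [8,8,8,8,8,8,9,9,9,9]
done. lo=0 hi=5; v=[8,8,8,8,8,8,9,9,9,9]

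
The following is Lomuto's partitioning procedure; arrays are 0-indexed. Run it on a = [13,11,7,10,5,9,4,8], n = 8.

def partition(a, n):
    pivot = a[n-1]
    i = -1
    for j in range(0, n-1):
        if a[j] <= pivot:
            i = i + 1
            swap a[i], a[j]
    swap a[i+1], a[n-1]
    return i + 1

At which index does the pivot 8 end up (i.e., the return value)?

pivot=8, i=-1
j=0: 13>8, skip
j=1: 11>8, skip
j=2: 7≤8, i=0, swap(0,2) ⇒ [7,11,13,10,5,9,4,8]
j=3: 10>8, skip
j=4: 5≤8, i=1, swap(1,4) ⇒ [7,5,13,10,11,9,4,8]
j=5: 9>8, skip
j=6: 4≤8, i=2, swap(2,6) ⇒ [7,5,4,10,11,9,13,8]
swap(3,7) ⇒ [7,5,4,8,11,9,13,10]; return 3

3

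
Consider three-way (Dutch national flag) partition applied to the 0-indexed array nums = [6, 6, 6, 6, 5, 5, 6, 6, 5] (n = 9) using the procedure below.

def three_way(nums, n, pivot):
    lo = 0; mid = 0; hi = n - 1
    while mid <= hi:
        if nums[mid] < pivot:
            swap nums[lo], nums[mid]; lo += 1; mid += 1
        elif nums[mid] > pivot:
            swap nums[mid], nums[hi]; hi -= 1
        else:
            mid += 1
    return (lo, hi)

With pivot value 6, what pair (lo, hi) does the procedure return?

(3, 8)

lo=0 mid=0 hi=8
6=6: mid=1
6=6: mid=2
6=6: mid=3
6=6: mid=4
5<6: swap(0,4), lo=1 mid=5 ⇒ [5, 6, 6, 6, 6, 5, 6, 6, 5]
5<6: swap(1,5), lo=2 mid=6 ⇒ [5, 5, 6, 6, 6, 6, 6, 6, 5]
6=6: mid=7
6=6: mid=8
5<6: swap(2,8), lo=3 mid=9 ⇒ [5, 5, 5, 6, 6, 6, 6, 6, 6]
done. lo=3 hi=8; nums=[5, 5, 5, 6, 6, 6, 6, 6, 6]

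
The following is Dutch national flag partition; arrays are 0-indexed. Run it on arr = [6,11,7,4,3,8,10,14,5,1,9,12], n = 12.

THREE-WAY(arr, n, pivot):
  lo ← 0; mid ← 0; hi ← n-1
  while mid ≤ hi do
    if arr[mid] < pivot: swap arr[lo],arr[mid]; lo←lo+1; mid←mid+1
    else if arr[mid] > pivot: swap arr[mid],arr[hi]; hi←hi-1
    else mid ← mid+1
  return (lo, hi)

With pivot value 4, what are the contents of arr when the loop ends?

[1,3,4,7,8,10,14,5,11,9,12,6]

pivot = 4; lo=0, mid=0, hi=11
arr[mid]=6>4: swap arr[0],arr[11]; hi=10 → [12,11,7,4,3,8,10,14,5,1,9,6]
arr[mid]=12>4: swap arr[0],arr[10]; hi=9 → [9,11,7,4,3,8,10,14,5,1,12,6]
arr[mid]=9>4: swap arr[0],arr[9]; hi=8 → [1,11,7,4,3,8,10,14,5,9,12,6]
arr[mid]=1<4: swap arr[0],arr[0]; lo=1,mid=1 → [1,11,7,4,3,8,10,14,5,9,12,6]
arr[mid]=11>4: swap arr[1],arr[8]; hi=7 → [1,5,7,4,3,8,10,14,11,9,12,6]
arr[mid]=5>4: swap arr[1],arr[7]; hi=6 → [1,14,7,4,3,8,10,5,11,9,12,6]
arr[mid]=14>4: swap arr[1],arr[6]; hi=5 → [1,10,7,4,3,8,14,5,11,9,12,6]
arr[mid]=10>4: swap arr[1],arr[5]; hi=4 → [1,8,7,4,3,10,14,5,11,9,12,6]
arr[mid]=8>4: swap arr[1],arr[4]; hi=3 → [1,3,7,4,8,10,14,5,11,9,12,6]
arr[mid]=3<4: swap arr[1],arr[1]; lo=2,mid=2 → [1,3,7,4,8,10,14,5,11,9,12,6]
arr[mid]=7>4: swap arr[2],arr[3]; hi=2 → [1,3,4,7,8,10,14,5,11,9,12,6]
arr[mid]=4=4: mid=3
end: lo=2, hi=2; arr = [1,3,4,7,8,10,14,5,11,9,12,6]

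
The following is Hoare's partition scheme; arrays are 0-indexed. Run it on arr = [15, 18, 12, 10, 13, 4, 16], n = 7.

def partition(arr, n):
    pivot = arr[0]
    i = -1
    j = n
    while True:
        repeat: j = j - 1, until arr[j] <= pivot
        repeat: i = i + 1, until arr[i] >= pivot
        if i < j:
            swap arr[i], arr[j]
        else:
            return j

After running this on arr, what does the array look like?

[4, 13, 12, 10, 18, 15, 16]

pivot=15
j stops at 5 (4), i stops at 0 (15); swap ⇒ [4, 18, 12, 10, 13, 15, 16]
j stops at 4 (13), i stops at 1 (18); swap ⇒ [4, 13, 12, 10, 18, 15, 16]
j stops at 3, i stops at 4; i≥j ⇒ return 3. arr=[4, 13, 12, 10, 18, 15, 16]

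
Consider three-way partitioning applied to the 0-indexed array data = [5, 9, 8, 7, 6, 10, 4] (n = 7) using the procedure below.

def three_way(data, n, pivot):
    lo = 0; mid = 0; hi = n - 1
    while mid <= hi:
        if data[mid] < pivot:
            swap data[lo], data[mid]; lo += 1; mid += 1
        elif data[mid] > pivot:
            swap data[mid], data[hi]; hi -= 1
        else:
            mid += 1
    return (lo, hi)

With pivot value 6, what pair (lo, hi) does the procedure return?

lo=0 mid=0 hi=6
5<6: swap(0,0), lo=1 mid=1 ⇒ [5, 9, 8, 7, 6, 10, 4]
9>6: swap(1,6), hi=5 ⇒ [5, 4, 8, 7, 6, 10, 9]
4<6: swap(1,1), lo=2 mid=2 ⇒ [5, 4, 8, 7, 6, 10, 9]
8>6: swap(2,5), hi=4 ⇒ [5, 4, 10, 7, 6, 8, 9]
10>6: swap(2,4), hi=3 ⇒ [5, 4, 6, 7, 10, 8, 9]
6=6: mid=3
7>6: swap(3,3), hi=2 ⇒ [5, 4, 6, 7, 10, 8, 9]
done. lo=2 hi=2; data=[5, 4, 6, 7, 10, 8, 9]

(2, 2)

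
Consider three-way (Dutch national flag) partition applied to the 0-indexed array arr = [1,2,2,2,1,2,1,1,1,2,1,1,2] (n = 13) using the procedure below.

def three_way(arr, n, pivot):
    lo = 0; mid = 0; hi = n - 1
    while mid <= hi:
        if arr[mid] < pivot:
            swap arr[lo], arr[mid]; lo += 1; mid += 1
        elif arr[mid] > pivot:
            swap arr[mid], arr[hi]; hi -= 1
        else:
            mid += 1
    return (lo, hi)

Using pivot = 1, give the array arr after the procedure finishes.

lo=0 mid=0 hi=12
1=1: mid=1
2>1: swap(1,12), hi=11 ⇒ [1,2,2,2,1,2,1,1,1,2,1,1,2]
2>1: swap(1,11), hi=10 ⇒ [1,1,2,2,1,2,1,1,1,2,1,2,2]
1=1: mid=2
2>1: swap(2,10), hi=9 ⇒ [1,1,1,2,1,2,1,1,1,2,2,2,2]
1=1: mid=3
2>1: swap(3,9), hi=8 ⇒ [1,1,1,2,1,2,1,1,1,2,2,2,2]
2>1: swap(3,8), hi=7 ⇒ [1,1,1,1,1,2,1,1,2,2,2,2,2]
1=1: mid=4
1=1: mid=5
2>1: swap(5,7), hi=6 ⇒ [1,1,1,1,1,1,1,2,2,2,2,2,2]
1=1: mid=6
1=1: mid=7
done. lo=0 hi=6; arr=[1,1,1,1,1,1,1,2,2,2,2,2,2]

[1,1,1,1,1,1,1,2,2,2,2,2,2]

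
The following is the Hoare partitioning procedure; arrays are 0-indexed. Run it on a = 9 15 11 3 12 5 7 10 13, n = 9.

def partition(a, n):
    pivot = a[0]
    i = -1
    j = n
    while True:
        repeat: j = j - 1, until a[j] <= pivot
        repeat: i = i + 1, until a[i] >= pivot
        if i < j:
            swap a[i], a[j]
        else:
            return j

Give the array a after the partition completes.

pivot=9
j stops at 6 (7), i stops at 0 (9); swap ⇒ 7 15 11 3 12 5 9 10 13
j stops at 5 (5), i stops at 1 (15); swap ⇒ 7 5 11 3 12 15 9 10 13
j stops at 3 (3), i stops at 2 (11); swap ⇒ 7 5 3 11 12 15 9 10 13
j stops at 2, i stops at 3; i≥j ⇒ return 2. a=7 5 3 11 12 15 9 10 13

7 5 3 11 12 15 9 10 13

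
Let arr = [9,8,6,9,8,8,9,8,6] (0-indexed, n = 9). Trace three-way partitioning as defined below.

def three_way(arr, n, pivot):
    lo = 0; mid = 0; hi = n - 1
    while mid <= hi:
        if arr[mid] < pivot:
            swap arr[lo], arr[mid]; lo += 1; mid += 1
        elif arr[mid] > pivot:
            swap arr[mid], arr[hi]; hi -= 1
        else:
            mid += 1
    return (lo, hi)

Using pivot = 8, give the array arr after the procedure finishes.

[6,6,8,8,8,8,9,9,9]

pivot = 8; lo=0, mid=0, hi=8
arr[mid]=9>8: swap arr[0],arr[8]; hi=7 → [6,8,6,9,8,8,9,8,9]
arr[mid]=6<8: swap arr[0],arr[0]; lo=1,mid=1 → [6,8,6,9,8,8,9,8,9]
arr[mid]=8=8: mid=2
arr[mid]=6<8: swap arr[1],arr[2]; lo=2,mid=3 → [6,6,8,9,8,8,9,8,9]
arr[mid]=9>8: swap arr[3],arr[7]; hi=6 → [6,6,8,8,8,8,9,9,9]
arr[mid]=8=8: mid=4
arr[mid]=8=8: mid=5
arr[mid]=8=8: mid=6
arr[mid]=9>8: swap arr[6],arr[6]; hi=5 → [6,6,8,8,8,8,9,9,9]
end: lo=2, hi=5; arr = [6,6,8,8,8,8,9,9,9]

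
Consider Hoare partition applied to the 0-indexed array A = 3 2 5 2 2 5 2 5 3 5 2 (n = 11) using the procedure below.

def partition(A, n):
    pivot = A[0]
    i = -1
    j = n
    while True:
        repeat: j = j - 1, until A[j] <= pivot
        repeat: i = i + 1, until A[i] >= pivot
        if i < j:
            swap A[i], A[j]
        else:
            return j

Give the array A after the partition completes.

2 2 3 2 2 2 5 5 5 5 3

pivot = A[0] = 3; i = -1, j = 11
j→10 (A[10]=2≤3), i→0 (A[0]=3≥3); i<j, swap → 2 2 5 2 2 5 2 5 3 5 3
j→8 (A[8]=3≤3), i→2 (A[2]=5≥3); i<j, swap → 2 2 3 2 2 5 2 5 5 5 3
j→6 (A[6]=2≤3), i→5 (A[5]=5≥3); i<j, swap → 2 2 3 2 2 2 5 5 5 5 3
j→5, i→6; i≥j, return j=5. A = 2 2 3 2 2 2 5 5 5 5 3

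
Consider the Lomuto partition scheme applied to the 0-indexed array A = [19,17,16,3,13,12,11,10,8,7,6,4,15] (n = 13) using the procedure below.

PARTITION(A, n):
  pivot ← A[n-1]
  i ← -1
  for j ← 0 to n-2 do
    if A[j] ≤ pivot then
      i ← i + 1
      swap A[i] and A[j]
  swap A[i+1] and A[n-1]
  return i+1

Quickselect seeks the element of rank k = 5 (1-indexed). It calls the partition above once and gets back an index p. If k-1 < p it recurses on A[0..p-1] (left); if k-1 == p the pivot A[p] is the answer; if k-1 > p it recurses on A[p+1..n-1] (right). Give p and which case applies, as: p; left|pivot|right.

9; left

pivot=15, i=-1
j=0: 19>15, skip
j=1: 17>15, skip
j=2: 16>15, skip
j=3: 3≤15, i=0, swap(0,3) ⇒ [3,17,16,19,13,12,11,10,8,7,6,4,15]
j=4: 13≤15, i=1, swap(1,4) ⇒ [3,13,16,19,17,12,11,10,8,7,6,4,15]
j=5: 12≤15, i=2, swap(2,5) ⇒ [3,13,12,19,17,16,11,10,8,7,6,4,15]
j=6: 11≤15, i=3, swap(3,6) ⇒ [3,13,12,11,17,16,19,10,8,7,6,4,15]
j=7: 10≤15, i=4, swap(4,7) ⇒ [3,13,12,11,10,16,19,17,8,7,6,4,15]
j=8: 8≤15, i=5, swap(5,8) ⇒ [3,13,12,11,10,8,19,17,16,7,6,4,15]
j=9: 7≤15, i=6, swap(6,9) ⇒ [3,13,12,11,10,8,7,17,16,19,6,4,15]
j=10: 6≤15, i=7, swap(7,10) ⇒ [3,13,12,11,10,8,7,6,16,19,17,4,15]
j=11: 4≤15, i=8, swap(8,11) ⇒ [3,13,12,11,10,8,7,6,4,19,17,16,15]
swap(9,12) ⇒ [3,13,12,11,10,8,7,6,4,15,17,16,19]; return 9
p = 9; k-1 = 4 < 9 ⇒ left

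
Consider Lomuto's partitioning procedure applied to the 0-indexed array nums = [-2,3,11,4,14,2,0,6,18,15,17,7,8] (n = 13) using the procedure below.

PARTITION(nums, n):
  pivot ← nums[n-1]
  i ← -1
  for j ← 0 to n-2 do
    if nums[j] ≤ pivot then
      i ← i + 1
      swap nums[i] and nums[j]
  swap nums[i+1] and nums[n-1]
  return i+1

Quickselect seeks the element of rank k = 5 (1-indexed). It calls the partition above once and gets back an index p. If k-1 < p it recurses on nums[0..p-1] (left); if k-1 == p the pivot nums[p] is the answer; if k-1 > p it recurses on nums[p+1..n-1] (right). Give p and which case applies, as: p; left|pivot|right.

7; left

pivot = nums[12] = 8; i = -1
j=0: nums[0]=-2 ≤ 8 → i=0, swap nums[0],nums[0] (no change) → [-2,3,11,4,14,2,0,6,18,15,17,7,8]
j=1: nums[1]=3 ≤ 8 → i=1, swap nums[1],nums[1] (no change) → [-2,3,11,4,14,2,0,6,18,15,17,7,8]
j=2: nums[2]=11 > 8 → no swap
j=3: nums[3]=4 ≤ 8 → i=2, swap nums[2],nums[3] → [-2,3,4,11,14,2,0,6,18,15,17,7,8]
j=4: nums[4]=14 > 8 → no swap
j=5: nums[5]=2 ≤ 8 → i=3, swap nums[3],nums[5] → [-2,3,4,2,14,11,0,6,18,15,17,7,8]
j=6: nums[6]=0 ≤ 8 → i=4, swap nums[4],nums[6] → [-2,3,4,2,0,11,14,6,18,15,17,7,8]
j=7: nums[7]=6 ≤ 8 → i=5, swap nums[5],nums[7] → [-2,3,4,2,0,6,14,11,18,15,17,7,8]
j=8: nums[8]=18 > 8 → no swap
j=9: nums[9]=15 > 8 → no swap
j=10: nums[10]=17 > 8 → no swap
j=11: nums[11]=7 ≤ 8 → i=6, swap nums[6],nums[11] → [-2,3,4,2,0,6,7,11,18,15,17,14,8]
final swap nums[7],nums[12] → [-2,3,4,2,0,6,7,8,18,15,17,14,11]; return 7
p = 7; k-1 = 4 < 7 ⇒ left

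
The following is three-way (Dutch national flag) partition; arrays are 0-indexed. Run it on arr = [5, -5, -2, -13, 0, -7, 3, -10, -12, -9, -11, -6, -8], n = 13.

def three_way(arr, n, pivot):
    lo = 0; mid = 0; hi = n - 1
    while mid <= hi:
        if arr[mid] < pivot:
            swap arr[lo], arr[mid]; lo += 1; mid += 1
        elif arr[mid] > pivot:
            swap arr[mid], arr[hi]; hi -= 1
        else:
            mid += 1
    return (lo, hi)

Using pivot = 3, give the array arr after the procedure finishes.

[-8, -5, -2, -13, 0, -7, -10, -12, -9, -11, -6, 3, 5]

pivot = 3; lo=0, mid=0, hi=12
arr[mid]=5>3: swap arr[0],arr[12]; hi=11 → [-8, -5, -2, -13, 0, -7, 3, -10, -12, -9, -11, -6, 5]
arr[mid]=-8<3: swap arr[0],arr[0]; lo=1,mid=1 → [-8, -5, -2, -13, 0, -7, 3, -10, -12, -9, -11, -6, 5]
arr[mid]=-5<3: swap arr[1],arr[1]; lo=2,mid=2 → [-8, -5, -2, -13, 0, -7, 3, -10, -12, -9, -11, -6, 5]
arr[mid]=-2<3: swap arr[2],arr[2]; lo=3,mid=3 → [-8, -5, -2, -13, 0, -7, 3, -10, -12, -9, -11, -6, 5]
arr[mid]=-13<3: swap arr[3],arr[3]; lo=4,mid=4 → [-8, -5, -2, -13, 0, -7, 3, -10, -12, -9, -11, -6, 5]
arr[mid]=0<3: swap arr[4],arr[4]; lo=5,mid=5 → [-8, -5, -2, -13, 0, -7, 3, -10, -12, -9, -11, -6, 5]
arr[mid]=-7<3: swap arr[5],arr[5]; lo=6,mid=6 → [-8, -5, -2, -13, 0, -7, 3, -10, -12, -9, -11, -6, 5]
arr[mid]=3=3: mid=7
arr[mid]=-10<3: swap arr[6],arr[7]; lo=7,mid=8 → [-8, -5, -2, -13, 0, -7, -10, 3, -12, -9, -11, -6, 5]
arr[mid]=-12<3: swap arr[7],arr[8]; lo=8,mid=9 → [-8, -5, -2, -13, 0, -7, -10, -12, 3, -9, -11, -6, 5]
arr[mid]=-9<3: swap arr[8],arr[9]; lo=9,mid=10 → [-8, -5, -2, -13, 0, -7, -10, -12, -9, 3, -11, -6, 5]
arr[mid]=-11<3: swap arr[9],arr[10]; lo=10,mid=11 → [-8, -5, -2, -13, 0, -7, -10, -12, -9, -11, 3, -6, 5]
arr[mid]=-6<3: swap arr[10],arr[11]; lo=11,mid=12 → [-8, -5, -2, -13, 0, -7, -10, -12, -9, -11, -6, 3, 5]
end: lo=11, hi=11; arr = [-8, -5, -2, -13, 0, -7, -10, -12, -9, -11, -6, 3, 5]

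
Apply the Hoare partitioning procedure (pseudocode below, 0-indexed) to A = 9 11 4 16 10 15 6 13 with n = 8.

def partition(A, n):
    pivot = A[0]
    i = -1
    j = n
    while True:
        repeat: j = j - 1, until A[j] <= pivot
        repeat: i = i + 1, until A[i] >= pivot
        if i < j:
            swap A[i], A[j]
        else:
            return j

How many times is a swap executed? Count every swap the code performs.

pivot = A[0] = 9; i = -1, j = 8
j→6 (A[6]=6≤9), i→0 (A[0]=9≥9); i<j, swap → 6 11 4 16 10 15 9 13
j→2 (A[2]=4≤9), i→1 (A[1]=11≥9); i<j, swap → 6 4 11 16 10 15 9 13
j→1, i→2; i≥j, return j=1. A = 6 4 11 16 10 15 9 13

2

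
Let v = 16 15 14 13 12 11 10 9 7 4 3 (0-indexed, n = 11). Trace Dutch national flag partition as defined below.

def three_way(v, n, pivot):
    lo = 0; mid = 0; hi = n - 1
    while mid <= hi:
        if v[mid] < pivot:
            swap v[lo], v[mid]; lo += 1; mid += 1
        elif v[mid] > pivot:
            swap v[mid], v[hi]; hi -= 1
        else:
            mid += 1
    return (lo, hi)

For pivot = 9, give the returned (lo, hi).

(3, 3)

lo=0 mid=0 hi=10
16>9: swap(0,10), hi=9 ⇒ 3 15 14 13 12 11 10 9 7 4 16
3<9: swap(0,0), lo=1 mid=1 ⇒ 3 15 14 13 12 11 10 9 7 4 16
15>9: swap(1,9), hi=8 ⇒ 3 4 14 13 12 11 10 9 7 15 16
4<9: swap(1,1), lo=2 mid=2 ⇒ 3 4 14 13 12 11 10 9 7 15 16
14>9: swap(2,8), hi=7 ⇒ 3 4 7 13 12 11 10 9 14 15 16
7<9: swap(2,2), lo=3 mid=3 ⇒ 3 4 7 13 12 11 10 9 14 15 16
13>9: swap(3,7), hi=6 ⇒ 3 4 7 9 12 11 10 13 14 15 16
9=9: mid=4
12>9: swap(4,6), hi=5 ⇒ 3 4 7 9 10 11 12 13 14 15 16
10>9: swap(4,5), hi=4 ⇒ 3 4 7 9 11 10 12 13 14 15 16
11>9: swap(4,4), hi=3 ⇒ 3 4 7 9 11 10 12 13 14 15 16
done. lo=3 hi=3; v=3 4 7 9 11 10 12 13 14 15 16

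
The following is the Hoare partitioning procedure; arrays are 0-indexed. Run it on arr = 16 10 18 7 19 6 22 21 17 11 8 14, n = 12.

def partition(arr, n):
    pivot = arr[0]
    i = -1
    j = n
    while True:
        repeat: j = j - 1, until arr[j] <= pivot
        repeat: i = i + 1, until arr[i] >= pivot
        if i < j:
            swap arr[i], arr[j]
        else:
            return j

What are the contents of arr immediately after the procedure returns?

pivot=16
j stops at 11 (14), i stops at 0 (16); swap ⇒ 14 10 18 7 19 6 22 21 17 11 8 16
j stops at 10 (8), i stops at 2 (18); swap ⇒ 14 10 8 7 19 6 22 21 17 11 18 16
j stops at 9 (11), i stops at 4 (19); swap ⇒ 14 10 8 7 11 6 22 21 17 19 18 16
j stops at 5, i stops at 6; i≥j ⇒ return 5. arr=14 10 8 7 11 6 22 21 17 19 18 16

14 10 8 7 11 6 22 21 17 19 18 16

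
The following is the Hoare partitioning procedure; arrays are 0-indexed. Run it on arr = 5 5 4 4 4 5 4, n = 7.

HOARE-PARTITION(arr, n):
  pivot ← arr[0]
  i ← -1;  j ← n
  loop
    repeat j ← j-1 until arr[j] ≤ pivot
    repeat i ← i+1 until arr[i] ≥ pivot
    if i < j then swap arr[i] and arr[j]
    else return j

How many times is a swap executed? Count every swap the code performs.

2

pivot = arr[0] = 5; i = -1, j = 7
j→6 (arr[6]=4≤5), i→0 (arr[0]=5≥5); i<j, swap → 4 5 4 4 4 5 5
j→5 (arr[5]=5≤5), i→1 (arr[1]=5≥5); i<j, swap → 4 5 4 4 4 5 5
j→4, i→5; i≥j, return j=4. arr = 4 5 4 4 4 5 5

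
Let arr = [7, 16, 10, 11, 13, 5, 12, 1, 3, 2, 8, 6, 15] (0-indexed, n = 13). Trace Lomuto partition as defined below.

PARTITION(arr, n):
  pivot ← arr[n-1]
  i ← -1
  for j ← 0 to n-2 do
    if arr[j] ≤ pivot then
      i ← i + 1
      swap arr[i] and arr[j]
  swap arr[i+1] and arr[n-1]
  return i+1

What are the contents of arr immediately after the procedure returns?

[7, 10, 11, 13, 5, 12, 1, 3, 2, 8, 6, 15, 16]

pivot = arr[12] = 15; i = -1
j=0: arr[0]=7 ≤ 15 → i=0, swap arr[0],arr[0] (no change) → [7, 16, 10, 11, 13, 5, 12, 1, 3, 2, 8, 6, 15]
j=1: arr[1]=16 > 15 → no swap
j=2: arr[2]=10 ≤ 15 → i=1, swap arr[1],arr[2] → [7, 10, 16, 11, 13, 5, 12, 1, 3, 2, 8, 6, 15]
j=3: arr[3]=11 ≤ 15 → i=2, swap arr[2],arr[3] → [7, 10, 11, 16, 13, 5, 12, 1, 3, 2, 8, 6, 15]
j=4: arr[4]=13 ≤ 15 → i=3, swap arr[3],arr[4] → [7, 10, 11, 13, 16, 5, 12, 1, 3, 2, 8, 6, 15]
j=5: arr[5]=5 ≤ 15 → i=4, swap arr[4],arr[5] → [7, 10, 11, 13, 5, 16, 12, 1, 3, 2, 8, 6, 15]
j=6: arr[6]=12 ≤ 15 → i=5, swap arr[5],arr[6] → [7, 10, 11, 13, 5, 12, 16, 1, 3, 2, 8, 6, 15]
j=7: arr[7]=1 ≤ 15 → i=6, swap arr[6],arr[7] → [7, 10, 11, 13, 5, 12, 1, 16, 3, 2, 8, 6, 15]
j=8: arr[8]=3 ≤ 15 → i=7, swap arr[7],arr[8] → [7, 10, 11, 13, 5, 12, 1, 3, 16, 2, 8, 6, 15]
j=9: arr[9]=2 ≤ 15 → i=8, swap arr[8],arr[9] → [7, 10, 11, 13, 5, 12, 1, 3, 2, 16, 8, 6, 15]
j=10: arr[10]=8 ≤ 15 → i=9, swap arr[9],arr[10] → [7, 10, 11, 13, 5, 12, 1, 3, 2, 8, 16, 6, 15]
j=11: arr[11]=6 ≤ 15 → i=10, swap arr[10],arr[11] → [7, 10, 11, 13, 5, 12, 1, 3, 2, 8, 6, 16, 15]
final swap arr[11],arr[12] → [7, 10, 11, 13, 5, 12, 1, 3, 2, 8, 6, 15, 16]; return 11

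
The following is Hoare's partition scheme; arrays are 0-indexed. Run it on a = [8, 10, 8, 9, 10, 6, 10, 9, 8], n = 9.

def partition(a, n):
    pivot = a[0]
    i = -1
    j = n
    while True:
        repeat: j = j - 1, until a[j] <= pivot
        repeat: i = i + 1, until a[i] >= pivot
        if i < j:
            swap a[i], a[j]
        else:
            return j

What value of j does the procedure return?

pivot = a[0] = 8; i = -1, j = 9
j→8 (a[8]=8≤8), i→0 (a[0]=8≥8); i<j, swap → [8, 10, 8, 9, 10, 6, 10, 9, 8]
j→5 (a[5]=6≤8), i→1 (a[1]=10≥8); i<j, swap → [8, 6, 8, 9, 10, 10, 10, 9, 8]
j→2, i→2; i≥j, return j=2. a = [8, 6, 8, 9, 10, 10, 10, 9, 8]

2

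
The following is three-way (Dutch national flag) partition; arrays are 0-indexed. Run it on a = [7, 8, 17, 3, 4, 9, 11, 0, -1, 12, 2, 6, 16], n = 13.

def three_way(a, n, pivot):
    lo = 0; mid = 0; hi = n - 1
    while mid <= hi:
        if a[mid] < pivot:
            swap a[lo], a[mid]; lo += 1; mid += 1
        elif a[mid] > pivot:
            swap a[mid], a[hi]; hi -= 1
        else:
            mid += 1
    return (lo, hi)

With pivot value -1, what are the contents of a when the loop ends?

lo=0 mid=0 hi=12
7>-1: swap(0,12), hi=11 ⇒ [16, 8, 17, 3, 4, 9, 11, 0, -1, 12, 2, 6, 7]
16>-1: swap(0,11), hi=10 ⇒ [6, 8, 17, 3, 4, 9, 11, 0, -1, 12, 2, 16, 7]
6>-1: swap(0,10), hi=9 ⇒ [2, 8, 17, 3, 4, 9, 11, 0, -1, 12, 6, 16, 7]
2>-1: swap(0,9), hi=8 ⇒ [12, 8, 17, 3, 4, 9, 11, 0, -1, 2, 6, 16, 7]
12>-1: swap(0,8), hi=7 ⇒ [-1, 8, 17, 3, 4, 9, 11, 0, 12, 2, 6, 16, 7]
-1=-1: mid=1
8>-1: swap(1,7), hi=6 ⇒ [-1, 0, 17, 3, 4, 9, 11, 8, 12, 2, 6, 16, 7]
0>-1: swap(1,6), hi=5 ⇒ [-1, 11, 17, 3, 4, 9, 0, 8, 12, 2, 6, 16, 7]
11>-1: swap(1,5), hi=4 ⇒ [-1, 9, 17, 3, 4, 11, 0, 8, 12, 2, 6, 16, 7]
9>-1: swap(1,4), hi=3 ⇒ [-1, 4, 17, 3, 9, 11, 0, 8, 12, 2, 6, 16, 7]
4>-1: swap(1,3), hi=2 ⇒ [-1, 3, 17, 4, 9, 11, 0, 8, 12, 2, 6, 16, 7]
3>-1: swap(1,2), hi=1 ⇒ [-1, 17, 3, 4, 9, 11, 0, 8, 12, 2, 6, 16, 7]
17>-1: swap(1,1), hi=0 ⇒ [-1, 17, 3, 4, 9, 11, 0, 8, 12, 2, 6, 16, 7]
done. lo=0 hi=0; a=[-1, 17, 3, 4, 9, 11, 0, 8, 12, 2, 6, 16, 7]

[-1, 17, 3, 4, 9, 11, 0, 8, 12, 2, 6, 16, 7]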